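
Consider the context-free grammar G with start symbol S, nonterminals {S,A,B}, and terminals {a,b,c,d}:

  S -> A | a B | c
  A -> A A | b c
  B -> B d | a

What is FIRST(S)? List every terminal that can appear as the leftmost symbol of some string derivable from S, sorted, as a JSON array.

FIRST iteration:
round 1:
  A via A→b c: +{b}
  B via B→a: +{a}
  S via S→A: +{b}
  S via S→a B: +{a}
  S via S→c: +{c}
  FIRST[S]={a,b,c}  FIRST[A]={b}  FIRST[B]={a}
round 2: — fixpoint
  FIRST[S]={a,b,c}  FIRST[A]={b}  FIRST[B]={a}

FIRST(S) = ["a", "b", "c"]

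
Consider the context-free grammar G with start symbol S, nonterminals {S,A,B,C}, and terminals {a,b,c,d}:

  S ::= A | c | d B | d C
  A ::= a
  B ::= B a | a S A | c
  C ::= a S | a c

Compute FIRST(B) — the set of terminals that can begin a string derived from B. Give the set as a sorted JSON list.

FIRST sets, iterate to fixpoint:
pass 1:
  A via A→a: +{a}
  B via B→a S A: +{a}
  B via B→c: +{c}
  C via C→a S: +{a}
  S via S→A: +{a}
  S via S→c: +{c}
  S via S→d B: +{d}
  FIRST[S]={a,c,d}  FIRST[A]={a}  FIRST[B]={a,c}  FIRST[C]={a}
pass 2: done
  FIRST[S]={a,c,d}  FIRST[A]={a}  FIRST[B]={a,c}  FIRST[C]={a}

FIRST(B) = ["a", "c"]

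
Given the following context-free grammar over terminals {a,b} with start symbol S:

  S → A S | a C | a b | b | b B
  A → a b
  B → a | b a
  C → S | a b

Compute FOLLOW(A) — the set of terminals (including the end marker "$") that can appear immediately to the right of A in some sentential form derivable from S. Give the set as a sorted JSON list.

Compute FIRST by fixpoint:
iter 1:
  A via A→a b: +{a}
  B via B→a: +{a}
  B via B→b a: +{b}
  C via C→a b: +{a}
  S via S→A S: +{a}
  S via S→b: +{b}
  FIRST(S)={a,b}  FIRST(A)={a}  FIRST(B)={a,b}  FIRST(C)={a}
iter 2:
  C via C→S: +{b}
  FIRST(S)={a,b}  FIRST(A)={a}  FIRST(B)={a,b}  FIRST(C)={a,b}
iter 3: — fixpoint
  FIRST(S)={a,b}  FIRST(A)={a}  FIRST(B)={a,b}  FIRST(C)={a,b}

FOLLOW iteration:
initialize: $ ∈ FOLLOW(S)
round 1:
  S→A S: FOLLOW(A) ⊇ FIRST(S) = {a,b}; new: +{a,b}
  S→a C: FOLLOW(C) ⊇ FOLLOW(S) ⊇ {$}; new: +{$}
  S→b B: FOLLOW(B) ⊇ FOLLOW(S) ⊇ {$}; new: +{$}
  FOLLOW(S)={$}  FOLLOW(A)={a,b}  FOLLOW(B)={$}  FOLLOW(C)={$}
round 2: (no change)
  FOLLOW(S)={$}  FOLLOW(A)={a,b}  FOLLOW(B)={$}  FOLLOW(C)={$}

FOLLOW(A) = ["a", "b"]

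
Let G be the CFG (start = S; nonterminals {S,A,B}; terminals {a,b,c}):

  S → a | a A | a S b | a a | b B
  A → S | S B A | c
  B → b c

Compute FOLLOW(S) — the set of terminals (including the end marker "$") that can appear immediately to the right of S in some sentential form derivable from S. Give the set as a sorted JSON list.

FIRST iteration:
[1]
  A via A→c: +{c}
  B via B→b c: +{b}
  S via S→a: +{a}
  S via S→b B: +{b}
  FIRST(S)={a,b}  FIRST(A)={c}  FIRST(B)={b}
[2]
  A via A→S: +{a,b}
  FIRST(S)={a,b}  FIRST(A)={a,b,c}  FIRST(B)={b}
[3] — fixpoint
  FIRST(S)={a,b}  FIRST(A)={a,b,c}  FIRST(B)={b}

Compute FOLLOW by fixpoint:
FOLLOW(S) := {$}
iter 1:
  A→S B A: FOLLOW(S) ⊇ FIRST(B) = {b}; new: +{b}
  A→S B A: FOLLOW(B) ⊇ FIRST(A) = {a,b,c}; new: +{a,b,c}
  S→a A: FOLLOW(A) ⊇ FOLLOW(S) ⊇ {$,b}; new: +{$,b}
  S→b B: FOLLOW(B) ⊇ FOLLOW(S) ⊇ {$,b}; new: +{$}
  FOLLOW[S]={$,b}  FOLLOW[A]={$,b}  FOLLOW[B]={$,a,b,c}
iter 2: — fixpoint
  FOLLOW[S]={$,b}  FOLLOW[A]={$,b}  FOLLOW[B]={$,a,b,c}

FOLLOW(S) = ["$", "b"]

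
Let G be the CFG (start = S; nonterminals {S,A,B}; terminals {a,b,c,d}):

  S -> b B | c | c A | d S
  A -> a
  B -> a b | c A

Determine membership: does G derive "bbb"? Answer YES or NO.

CNF form of G:
  S -> T1 B | T2 A | T3 S | c
  A -> a
  B -> T0 T1 | T2 A
  T0 -> a
  T1 -> b
  T2 -> c
  T3 -> d

Fill CYK table bottom-up:
  [0..0]={T1}  "b"  orig:{}
  [1..1]={T1}  "b"  orig:{}
  [2..2]={T1}  "b"  orig:{}
  [0..1]=∅  "bb"
  [1..2]=∅  "bb"
  [0..2]=∅  "bbb"

S ∉ T[0,2] ⇒ NO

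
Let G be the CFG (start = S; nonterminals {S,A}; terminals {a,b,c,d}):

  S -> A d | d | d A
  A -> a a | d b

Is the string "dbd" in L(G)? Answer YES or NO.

Convert to CNF:
  S -> A T1 | T1 A | d
  A -> T0 T0 | T1 T2
  T0 -> a
  T1 -> d
  T2 -> b

CYK table (by increasing span):
  T[0,0] 'd' = {S,T1}  orig:{S}
  T[1,1] 'b' = {T2}  orig:{}
  T[2,2] 'd' = {S,T1}  orig:{S}
  T[0,1] 'db' = {A}
  T[1,2] 'bd' = ∅
  T[0,2] 'dbd' = {S}

S ∈ T[0,2] ⇒ YES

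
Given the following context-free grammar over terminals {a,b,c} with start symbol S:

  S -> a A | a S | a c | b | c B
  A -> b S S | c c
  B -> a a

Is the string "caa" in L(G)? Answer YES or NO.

CNF form of G:
  S -> T1 B | T2 A | T2 S | T2 T1 | b
  A -> T0 X3 | T1 T1
  B -> T2 T2
  T0 -> b
  T1 -> c
  T2 -> a
  X3 -> S S

Fill CYK table bottom-up:
  [0..0]={T1}  "c"  orig:{}
  [1..1]={T2}  "a"  orig:{}
  [2..2]={T2}  "a"  orig:{}
  [0..1]=∅  "ca"
  [1..2]={B}  "aa"
  [0..2]={S}  "caa"

S ∈ T[0,2] ⇒ YES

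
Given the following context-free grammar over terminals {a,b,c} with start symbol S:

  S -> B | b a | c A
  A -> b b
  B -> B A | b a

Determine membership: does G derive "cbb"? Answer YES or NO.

CNF form of G:
  S -> B A | T0 T1 | T2 A
  A -> T0 T0
  B -> B A | T0 T1
  T0 -> b
  T1 -> a
  T2 -> c

CYK table (by increasing span):
  T[0,0] 'c' = {T2}  orig:{}
  T[1,1] 'b' = {T0}  orig:{}
  T[2,2] 'b' = {T0}  orig:{}
  T[0,1] 'cb' = ∅
  T[1,2] 'bb' = {A}
  T[0,2] 'cbb' = {S}

S ∈ T[0,2] ⇒ YES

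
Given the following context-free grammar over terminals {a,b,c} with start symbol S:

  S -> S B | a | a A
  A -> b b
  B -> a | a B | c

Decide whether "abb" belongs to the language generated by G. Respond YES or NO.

Convert to CNF:
  S -> S B | T1 A | a
  A -> T0 T0
  B -> T1 B | a | c
  T0 -> b
  T1 -> a

Fill CYK table bottom-up:
  cell(0,0) a: {B,S,T1}  orig:{B,S}
  cell(1,1) b: {T0}  orig:{}
  cell(2,2) b: {T0}  orig:{}
  cell(0,1) ab: ∅
  cell(1,2) bb: {A}
  cell(0,2) abb: {S}

S ∈ T[0,2] ⇒ YES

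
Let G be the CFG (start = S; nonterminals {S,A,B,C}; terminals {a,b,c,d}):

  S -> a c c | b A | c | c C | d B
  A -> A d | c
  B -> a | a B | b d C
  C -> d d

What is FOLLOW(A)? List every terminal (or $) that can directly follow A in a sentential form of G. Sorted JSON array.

Compute FIRST by fixpoint:
round 1:
  A via A→c: +{c}
  B via B→a: +{a}
  B via B→b d C: +{b}
  C via C→d d: +{d}
  S via S→a c c: +{a}
  S via S→b A: +{b}
  S via S→c: +{c}
  S via S→d B: +{d}
  FIRST(S)={a,b,c,d}  FIRST(A)={c}  FIRST(B)={a,b}  FIRST(C)={d}
round 2: — fixpoint
  FIRST(S)={a,b,c,d}  FIRST(A)={c}  FIRST(B)={a,b}  FIRST(C)={d}

FOLLOW iteration:
seed FOLLOW(S) with $
iter 1:
  A→A d: FOLLOW(A) ⊇ FIRST(d) = {d}; new: +{d}
  S→b A: FOLLOW(A) ⊇ FOLLOW(S) ⊇ {$}; new: +{$}
  S→c C: FOLLOW(C) ⊇ FOLLOW(S) ⊇ {$}; new: +{$}
  S→d B: FOLLOW(B) ⊇ FOLLOW(S) ⊇ {$}; new: +{$}
  S: {$}  A: {$,d}  B: {$}  C: {$}
iter 2: (stable)
  S: {$}  A: {$,d}  B: {$}  C: {$}

FOLLOW(A) = ["$", "d"]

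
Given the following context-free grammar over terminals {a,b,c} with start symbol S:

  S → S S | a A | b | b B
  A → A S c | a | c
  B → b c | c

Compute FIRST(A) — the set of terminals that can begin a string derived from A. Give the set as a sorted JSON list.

FIRST sets, iterate to fixpoint:
[1]
  A via A→a: +{a}
  A via A→c: +{c}
  B via B→b c: +{b}
  B via B→c: +{c}
  S via S→a A: +{a}
  S via S→b: +{b}
  S: {a,b}  A: {a,c}  B: {b,c}
[2] (stable)
  S: {a,b}  A: {a,c}  B: {b,c}

FIRST(A) = ["a", "c"]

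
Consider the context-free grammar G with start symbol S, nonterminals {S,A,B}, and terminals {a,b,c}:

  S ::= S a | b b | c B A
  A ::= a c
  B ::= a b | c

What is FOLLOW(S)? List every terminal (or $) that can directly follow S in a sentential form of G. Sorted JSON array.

FIRST sets, iterate to fixpoint:
round 1:
  A via A→a c: +{a}
  B via B→a b: +{a}
  B via B→c: +{c}
  S via S→b b: +{b}
  S via S→c B A: +{c}
  FIRST(S)={b,c}  FIRST(A)={a}  FIRST(B)={a,c}
round 2: — fixpoint
  FIRST(S)={b,c}  FIRST(A)={a}  FIRST(B)={a,c}

Compute FOLLOW by fixpoint:
initialize: $ ∈ FOLLOW(S)
[1]
  S→S a: FOLLOW(S) ⊇ FIRST(a) = {a}; new: +{a}
  S→c B A: FOLLOW(B) ⊇ FIRST(A) = {a}; new: +{a}
  S→c B A: FOLLOW(A) ⊇ FOLLOW(S) ⊇ {$,a}; new: +{$,a}
  S: {$,a}  A: {$,a}  B: {a}
[2] — fixpoint
  S: {$,a}  A: {$,a}  B: {a}

FOLLOW(S) = ["$", "a"]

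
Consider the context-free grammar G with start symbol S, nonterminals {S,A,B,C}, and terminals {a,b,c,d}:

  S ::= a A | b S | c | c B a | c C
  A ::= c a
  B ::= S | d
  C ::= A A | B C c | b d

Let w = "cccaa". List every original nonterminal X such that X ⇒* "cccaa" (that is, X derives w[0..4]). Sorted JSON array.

Convert to CNF:
  S -> T0 C | T0 X6 | T1 A | T2 S | c
  A -> T0 T1
  B -> T0 C | T0 X4 | T1 A | T2 S | c | d
  C -> A A | B X5 | T2 T3
  T0 -> c
  T1 -> a
  T2 -> b
  T3 -> d
  X4 -> B T1
  X5 -> C T0
  X6 -> B T1

Fill CYK table bottom-up (cells [i..j] with 0 ≤ i ≤ j ≤ 4 only):
  T[0,0] 'c' = {B,S,T0}  orig:{B,S}
  T[1,1] 'c' = {B,S,T0}  orig:{B,S}
  T[2,2] 'c' = {B,S,T0}  orig:{B,S}
  T[3,3] 'a' = {T1}  orig:{}
  T[4,4] 'a' = {T1}  orig:{}
  T[0,1] 'cc' = ∅
  T[1,2] 'cc' = ∅
  T[2,3] 'ca' = {A,X4,X6}  orig:{A}
  T[3,4] 'aa' = ∅
  T[0,2] 'ccc' = ∅
  T[1,3] 'cca' = {B,S}
  T[2,4] 'caa' = ∅
  T[0,3] 'ccca' = ∅
  T[1,4] 'ccaa' = {X4,X6}  orig:{}
  T[0,4] 'cccaa' = {B,S}

Original NTs in T[0,4] deriving "cccaa": ["B", "S"]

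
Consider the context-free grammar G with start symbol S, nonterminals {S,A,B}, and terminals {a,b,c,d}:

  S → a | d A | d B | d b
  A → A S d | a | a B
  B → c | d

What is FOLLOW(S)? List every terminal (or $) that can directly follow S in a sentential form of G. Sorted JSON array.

FIRST sets, iterate to fixpoint:
[1]
  A via A→a: +{a}
  B via B→c: +{c}
  B via B→d: +{d}
  S via S→a: +{a}
  S via S→d A: +{d}
  FIRST(S)={a,d}  FIRST(A)={a}  FIRST(B)={c,d}
[2] (no change)
  FIRST(S)={a,d}  FIRST(A)={a}  FIRST(B)={c,d}

FOLLOW iteration:
initialize: $ ∈ FOLLOW(S)
round 1:
  A→A S d: FOLLOW(A) ⊇ FIRST(S) = {a,d}; new: +{a,d}
  A→A S d: FOLLOW(S) ⊇ FIRST(d) = {d}; new: +{d}
  A→a B: FOLLOW(B) ⊇ FOLLOW(A) ⊇ {a,d}; new: +{a,d}
  S→d A: FOLLOW(A) ⊇ FOLLOW(S) ⊇ {$,d}; new: +{$}
  S→d B: FOLLOW(B) ⊇ FOLLOW(S) ⊇ {$,d}; new: +{$}
  FOLLOW(S)={$,d}  FOLLOW(A)={$,a,d}  FOLLOW(B)={$,a,d}
round 2: — fixpoint
  FOLLOW(S)={$,d}  FOLLOW(A)={$,a,d}  FOLLOW(B)={$,a,d}

FOLLOW(S) = ["$", "d"]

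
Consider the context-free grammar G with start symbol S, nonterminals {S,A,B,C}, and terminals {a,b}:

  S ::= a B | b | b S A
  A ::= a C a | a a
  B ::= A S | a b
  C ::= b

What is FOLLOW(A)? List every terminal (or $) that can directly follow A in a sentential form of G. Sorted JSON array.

FIRST sets, iterate to fixpoint:
round 1:
  A via A→a C a: +{a}
  B via B→A S: +{a}
  C via C→b: +{b}
  S via S→a B: +{a}
  S via S→b: +{b}
  FIRST(S)={a,b}  FIRST(A)={a}  FIRST(B)={a}  FIRST(C)={b}
round 2: (stable)
  FIRST(S)={a,b}  FIRST(A)={a}  FIRST(B)={a}  FIRST(C)={b}

FOLLOW iteration:
initialize: $ ∈ FOLLOW(S)
pass 1:
  A→a C a: FOLLOW(C) ⊇ FIRST(a) = {a}; new: +{a}
  B→A S: FOLLOW(A) ⊇ FIRST(S) = {a,b}; new: +{a,b}
  S→a B: FOLLOW(B) ⊇ FOLLOW(S) ⊇ {$}; new: +{$}
  S→b S A: FOLLOW(S) ⊇ FIRST(A) = {a}; new: +{a}
  S→b S A: FOLLOW(A) ⊇ FOLLOW(S) ⊇ {$,a}; new: +{$}
  S: {$,a}  A: {$,a,b}  B: {$}  C: {a}
pass 2:
  S→a B: FOLLOW(B) ⊇ FOLLOW(S) ⊇ {$,a}; new: +{a}
  S: {$,a}  A: {$,a,b}  B: {$,a}  C: {a}
pass 3: (no change)
  S: {$,a}  A: {$,a,b}  B: {$,a}  C: {a}

FOLLOW(A) = ["$", "a", "b"]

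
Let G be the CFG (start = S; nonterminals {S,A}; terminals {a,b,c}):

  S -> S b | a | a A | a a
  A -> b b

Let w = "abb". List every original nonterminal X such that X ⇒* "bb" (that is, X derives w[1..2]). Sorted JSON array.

Convert to CNF:
  S -> S T0 | T1 A | T1 T1 | a
  A -> T0 T0
  T0 -> b
  T1 -> a

CYK fill — only the sub-triangle for w[1..2]:
  cell(1,1) b: {T0}  orig:{}
  cell(2,2) b: {T0}  orig:{}
  cell(1,2) bb: {A}

Original NTs in T[1,2] deriving "bb": ["A"]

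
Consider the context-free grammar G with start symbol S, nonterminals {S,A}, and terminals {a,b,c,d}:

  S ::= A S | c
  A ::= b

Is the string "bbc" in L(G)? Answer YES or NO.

CNF form of G:
  S -> A S | c
  A -> b

CYK fill:
  [0..0]={A}  "b"
  [1..1]={A}  "b"
  [2..2]={S}  "c"
  [0..1]=∅  "bb"
  [1..2]={S}  "bc"
  [0..2]={S}  "bbc"

S ∈ T[0,2] ⇒ YES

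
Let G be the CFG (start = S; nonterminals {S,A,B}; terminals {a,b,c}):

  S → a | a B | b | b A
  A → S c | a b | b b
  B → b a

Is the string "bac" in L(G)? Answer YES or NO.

Convert to CNF:
  S -> T1 B | T2 A | a | b
  A -> S T0 | T1 T2 | T2 T2
  B -> T2 T1
  T0 -> c
  T1 -> a
  T2 -> b

CYK fill:
  [0..0]={S,T2}  "b"  orig:{S}
  [1..1]={S,T1}  "a"  orig:{S}
  [2..2]={T0}  "c"  orig:{}
  [0..1]={B}  "ba"
  [1..2]={A}  "ac"
  [0..2]={S}  "bac"

S ∈ T[0,2] ⇒ YES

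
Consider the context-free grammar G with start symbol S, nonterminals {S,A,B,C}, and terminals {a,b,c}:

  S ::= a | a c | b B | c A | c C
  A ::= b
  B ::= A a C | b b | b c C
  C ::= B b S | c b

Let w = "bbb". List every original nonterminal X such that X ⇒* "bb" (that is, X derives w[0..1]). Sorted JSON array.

Convert to CNF:
  S -> T0 T2 | T1 B | T2 A | T2 C | a
  A -> b
  B -> A X3 | T1 T1 | T1 X4
  C -> B X5 | T2 T1
  T0 -> a
  T1 -> b
  T2 -> c
  X3 -> T0 C
  X4 -> T2 C
  X5 -> T1 S

Fill CYK table bottom-up (cells [i..j] with 0 ≤ i ≤ j ≤ 1 only):
  [0..0]={A,T1}  "b"  orig:{A}
  [1..1]={A,T1}  "b"  orig:{A}
  [0..1]={B}  "bb"

Original NTs in T[0,1] deriving "bb": ["B"]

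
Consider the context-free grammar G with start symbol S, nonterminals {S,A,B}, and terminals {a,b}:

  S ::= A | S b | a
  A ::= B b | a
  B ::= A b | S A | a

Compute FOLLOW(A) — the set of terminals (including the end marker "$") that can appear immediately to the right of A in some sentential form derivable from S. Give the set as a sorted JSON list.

FIRST iteration:
iter 1:
  A via A→a: +{a}
  B via B→A b: +{a}
  S via S→A: +{a}
  FIRST[S]={a}  FIRST[A]={a}  FIRST[B]={a}
iter 2: done
  FIRST[S]={a}  FIRST[A]={a}  FIRST[B]={a}

FOLLOW sets:
FOLLOW(S) := {$}
iter 1:
  A→B b: FOLLOW(B) ⊇ FIRST(b) = {b}; new: +{b}
  B→A b: FOLLOW(A) ⊇ FIRST(b) = {b}; new: +{b}
  B→S A: FOLLOW(S) ⊇ FIRST(A) = {a}; new: +{a}
  S→A: FOLLOW(A) ⊇ FOLLOW(S) ⊇ {$,a}; new: +{$,a}
  S→S b: FOLLOW(S) ⊇ FIRST(b) = {b}; new: +{b}
  FOLLOW[S]={$,a,b}  FOLLOW[A]={$,a,b}  FOLLOW[B]={b}
iter 2: — fixpoint
  FOLLOW[S]={$,a,b}  FOLLOW[A]={$,a,b}  FOLLOW[B]={b}

FOLLOW(A) = ["$", "a", "b"]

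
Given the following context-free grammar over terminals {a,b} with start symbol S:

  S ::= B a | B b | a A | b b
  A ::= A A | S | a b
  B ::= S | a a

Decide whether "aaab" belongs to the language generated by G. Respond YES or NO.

Convert to CNF:
  S -> B T0 | B T1 | T0 A | T1 T1
  A -> A A | B T0 | B T1 | T0 A | T0 T1 | T1 T1
  B -> B T0 | B T1 | T0 A | T0 T0 | T1 T1
  T0 -> a
  T1 -> b

CYK fill:
  T[0,0] 'a' = {T0}  orig:{}
  T[1,1] 'a' = {T0}  orig:{}
  T[2,2] 'a' = {T0}  orig:{}
  T[3,3] 'b' = {T1}  orig:{}
  T[0,1] 'aa' = {B}
  T[1,2] 'aa' = {B}
  T[2,3] 'ab' = {A}
  T[0,2] 'aaa' = {A,B,S}
  T[1,3] 'aab' = {A,B,S}
  T[0,3] 'aaab' = {A,B,S}

S ∈ T[0,3] ⇒ YES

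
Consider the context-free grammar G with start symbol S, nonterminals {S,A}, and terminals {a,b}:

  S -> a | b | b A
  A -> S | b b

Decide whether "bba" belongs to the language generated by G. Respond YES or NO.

Convert to CNF:
  S -> T0 A | a | b
  A -> T0 A | T0 T0 | a | b
  T0 -> b

CYK fill:
  T[0,0] 'b' = {A,S,T0}  orig:{A,S}
  T[1,1] 'b' = {A,S,T0}  orig:{A,S}
  T[2,2] 'a' = {A,S}
  T[0,1] 'bb' = {A,S}
  T[1,2] 'ba' = {A,S}
  T[0,2] 'bba' = {A,S}

S ∈ T[0,2] ⇒ YES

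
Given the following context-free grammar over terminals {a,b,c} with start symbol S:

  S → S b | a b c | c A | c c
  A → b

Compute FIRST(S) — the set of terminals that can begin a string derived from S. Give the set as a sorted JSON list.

Compute FIRST by fixpoint:
[1]
  A via A→b: +{b}
  S via S→a b c: +{a}
  S via S→c A: +{c}
  FIRST(S)={a,c}  FIRST(A)={b}
[2] (no change)
  FIRST(S)={a,c}  FIRST(A)={b}

FIRST(S) = ["a", "c"]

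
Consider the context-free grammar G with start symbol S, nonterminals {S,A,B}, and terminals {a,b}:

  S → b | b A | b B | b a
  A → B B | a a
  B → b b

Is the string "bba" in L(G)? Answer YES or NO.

CNF form of G:
  S -> T1 A | T1 B | T1 T0 | b
  A -> B B | T0 T0
  B -> T1 T1
  T0 -> a
  T1 -> b

Fill CYK table bottom-up:
  cell(0,0) b: {S,T1}  orig:{S}
  cell(1,1) b: {S,T1}  orig:{S}
  cell(2,2) a: {T0}  orig:{}
  cell(0,1) bb: {B}
  cell(1,2) ba: {S}
  cell(0,2) bba: ∅

S ∉ T[0,2] ⇒ NO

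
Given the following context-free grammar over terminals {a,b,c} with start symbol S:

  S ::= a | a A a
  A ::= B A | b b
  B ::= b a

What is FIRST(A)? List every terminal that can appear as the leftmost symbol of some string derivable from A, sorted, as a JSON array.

FIRST sets, iterate to fixpoint:
pass 1:
  A via A→b b: +{b}
  B via B→b a: +{b}
  S via S→a: +{a}
  FIRST[S]={a}  FIRST[A]={b}  FIRST[B]={b}
pass 2: (stable)
  FIRST[S]={a}  FIRST[A]={b}  FIRST[B]={b}

FIRST(A) = ["b"]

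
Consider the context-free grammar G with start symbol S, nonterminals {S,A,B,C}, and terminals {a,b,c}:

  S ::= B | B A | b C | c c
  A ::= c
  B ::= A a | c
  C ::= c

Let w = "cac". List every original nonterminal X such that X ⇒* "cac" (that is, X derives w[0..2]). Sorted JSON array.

CNF form of G:
  S -> A T0 | B A | T1 C | T2 T2 | c
  A -> c
  B -> A T0 | c
  C -> c
  T0 -> a
  T1 -> b
  T2 -> c

CYK fill (cells [i..j] with 0 ≤ i ≤ j ≤ 2 only):
  cell(0,0) c: {A,B,C,S,T2}  orig:{A,B,C,S}
  cell(1,1) a: {T0}  orig:{}
  cell(2,2) c: {A,B,C,S,T2}  orig:{A,B,C,S}
  cell(0,1) ca: {B,S}
  cell(1,2) ac: ∅
  cell(0,2) cac: {S}

Original NTs in T[0,2] deriving "cac": ["S"]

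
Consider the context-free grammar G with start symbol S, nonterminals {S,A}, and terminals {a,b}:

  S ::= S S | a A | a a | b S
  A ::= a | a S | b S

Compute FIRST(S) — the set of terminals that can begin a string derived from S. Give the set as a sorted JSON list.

FIRST iteration:
[1]
  A via A→a: +{a}
  A via A→b S: +{b}
  S via S→a A: +{a}
  S via S→b S: +{b}
  S: {a,b}  A: {a,b}
[2] (no change)
  S: {a,b}  A: {a,b}

FIRST(S) = ["a", "b"]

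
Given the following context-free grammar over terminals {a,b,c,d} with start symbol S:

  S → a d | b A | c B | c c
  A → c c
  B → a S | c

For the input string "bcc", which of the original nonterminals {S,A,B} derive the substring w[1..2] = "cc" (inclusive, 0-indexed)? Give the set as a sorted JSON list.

Convert to CNF:
  S -> T0 B | T0 T0 | T1 T2 | T3 A
  A -> T0 T0
  B -> T1 S | c
  T0 -> c
  T1 -> a
  T2 -> d
  T3 -> b

Fill CYK table bottom-up (cells [i..j] with 1 ≤ i ≤ j ≤ 2 only):
  cell(1,1) c: {B,T0}  orig:{B}
  cell(2,2) c: {B,T0}  orig:{B}
  cell(1,2) cc: {A,S}

Original NTs in T[1,2] deriving "cc": ["A", "S"]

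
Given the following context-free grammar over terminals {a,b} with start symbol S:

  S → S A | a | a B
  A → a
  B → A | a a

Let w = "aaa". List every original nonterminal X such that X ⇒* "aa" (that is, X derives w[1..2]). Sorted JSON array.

Convert to CNF:
  S -> S A | T0 B | a
  A -> a
  B -> T0 T0 | a
  T0 -> a

CYK table (by increasing span) (cells [i..j] with 1 ≤ i ≤ j ≤ 2 only):
  [1..1]={A,B,S,T0}  "a"  orig:{A,B,S}
  [2..2]={A,B,S,T0}  "a"  orig:{A,B,S}
  [1..2]={B,S}  "aa"

Original NTs in T[1,2] deriving "aa": ["B", "S"]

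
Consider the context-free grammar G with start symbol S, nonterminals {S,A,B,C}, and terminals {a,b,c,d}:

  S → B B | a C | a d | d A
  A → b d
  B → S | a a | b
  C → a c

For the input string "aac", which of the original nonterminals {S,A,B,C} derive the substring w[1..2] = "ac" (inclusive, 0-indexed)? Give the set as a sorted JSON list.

Convert to CNF:
  S -> B B | T1 A | T2 C | T2 T1
  A -> T0 T1
  B -> B B | T1 A | T2 C | T2 T1 | T2 T2 | b
  C -> T2 T3
  T0 -> b
  T1 -> d
  T2 -> a
  T3 -> c

CYK table (by increasing span) — only the sub-triangle for w[1..2]:
  [1..1]={T2}  "a"  orig:{}
  [2..2]={T3}  "c"  orig:{}
  [1..2]={C}  "ac"

Original NTs in T[1,2] deriving "ac": ["C"]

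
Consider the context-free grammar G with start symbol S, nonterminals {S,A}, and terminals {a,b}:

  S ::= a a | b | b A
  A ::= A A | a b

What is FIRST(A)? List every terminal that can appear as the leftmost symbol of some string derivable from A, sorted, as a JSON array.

FIRST sets, iterate to fixpoint:
pass 1:
  A via A→a b: +{a}
  S via S→a a: +{a}
  S via S→b: +{b}
  FIRST[S]={a,b}  FIRST[A]={a}
pass 2: done
  FIRST[S]={a,b}  FIRST[A]={a}

FIRST(A) = ["a"]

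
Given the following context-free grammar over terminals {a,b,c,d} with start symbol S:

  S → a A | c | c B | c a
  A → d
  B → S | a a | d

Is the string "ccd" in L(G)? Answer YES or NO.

CNF form of G:
  S -> T0 A | T1 B | T1 T0 | c
  A -> d
  B -> T0 A | T0 T0 | T1 B | T1 T0 | c | d
  T0 -> a
  T1 -> c

CYK table (by increasing span):
  T[0,0] 'c' = {B,S,T1}  orig:{B,S}
  T[1,1] 'c' = {B,S,T1}  orig:{B,S}
  T[2,2] 'd' = {A,B}
  T[0,1] 'cc' = {B,S}
  T[1,2] 'cd' = {B,S}
  T[0,2] 'ccd' = {B,S}

S ∈ T[0,2] ⇒ YES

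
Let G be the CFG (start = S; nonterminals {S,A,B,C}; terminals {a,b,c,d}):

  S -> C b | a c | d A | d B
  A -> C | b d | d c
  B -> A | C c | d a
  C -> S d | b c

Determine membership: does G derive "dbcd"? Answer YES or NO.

CNF form of G:
  S -> C T1 | T0 A | T0 B | T3 T2
  A -> S T0 | T0 T2 | T1 T0 | T1 T2
  B -> C T2 | S T0 | T0 T2 | T0 T3 | T1 T0 | T1 T2
  C -> S T0 | T1 T2
  T0 -> d
  T1 -> b
  T2 -> c
  T3 -> a

Fill CYK table bottom-up:
  T[0,0] 'd' = {T0}  orig:{}
  T[1,1] 'b' = {T1}  orig:{}
  T[2,2] 'c' = {T2}  orig:{}
  T[3,3] 'd' = {T0}  orig:{}
  T[0,1] 'db' = ∅
  T[1,2] 'bc' = {A,B,C}
  T[2,3] 'cd' = ∅
  T[0,2] 'dbc' = {S}
  T[1,3] 'bcd' = ∅
  T[0,3] 'dbcd' = {A,B,C}

S ∉ T[0,3] ⇒ NO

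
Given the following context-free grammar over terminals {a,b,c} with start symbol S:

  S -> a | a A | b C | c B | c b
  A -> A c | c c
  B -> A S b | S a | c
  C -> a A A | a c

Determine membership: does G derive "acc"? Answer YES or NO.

CNF form of G:
  S -> T0 B | T0 T1 | T1 C | T2 A | a
  A -> A T0 | T0 T0
  B -> A X3 | S T2 | c
  C -> T2 T0 | T2 X4
  T0 -> c
  T1 -> b
  T2 -> a
  X3 -> S T1
  X4 -> A A

CYK fill:
  [0..0]={S,T2}  "a"  orig:{S}
  [1..1]={B,T0}  "c"  orig:{B}
  [2..2]={B,T0}  "c"  orig:{B}
  [0..1]={C}  "ac"
  [1..2]={A,S}  "cc"
  [0..2]={S}  "acc"

S ∈ T[0,2] ⇒ YES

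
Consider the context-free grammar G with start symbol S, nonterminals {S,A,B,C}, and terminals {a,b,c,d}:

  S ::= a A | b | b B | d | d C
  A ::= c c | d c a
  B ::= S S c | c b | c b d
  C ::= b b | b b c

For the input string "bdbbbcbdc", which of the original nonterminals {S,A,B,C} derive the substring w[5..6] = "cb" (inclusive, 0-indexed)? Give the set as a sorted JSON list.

Convert to CNF:
  S -> T1 C | T2 A | T3 B | b | d
  A -> T0 T0 | T1 X4
  B -> S X5 | T0 T3 | T0 X6
  C -> T3 T3 | T3 X7
  T0 -> c
  T1 -> d
  T2 -> a
  T3 -> b
  X4 -> T0 T2
  X5 -> S T0
  X6 -> T3 T1
  X7 -> T3 T0

Fill CYK table bottom-up (cells [i..j] with 5 ≤ i ≤ j ≤ 6 only):
  cell(5,5) c: {T0}  orig:{}
  cell(6,6) b: {S,T3}  orig:{S}
  cell(5,6) cb: {B}

Original NTs in T[5,6] deriving "cb": ["B"]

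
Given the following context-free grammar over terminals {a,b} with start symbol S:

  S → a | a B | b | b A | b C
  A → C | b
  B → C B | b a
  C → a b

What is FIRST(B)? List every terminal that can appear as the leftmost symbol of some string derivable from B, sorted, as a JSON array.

FIRST sets, iterate to fixpoint:
round 1:
  A via A→b: +{b}
  B via B→b a: +{b}
  C via C→a b: +{a}
  S via S→a: +{a}
  S via S→b: +{b}
  S: {a,b}  A: {b}  B: {b}  C: {a}
round 2:
  A via A→C: +{a}
  B via B→C B: +{a}
  S: {a,b}  A: {a,b}  B: {a,b}  C: {a}
round 3: (stable)
  S: {a,b}  A: {a,b}  B: {a,b}  C: {a}

FIRST(B) = ["a", "b"]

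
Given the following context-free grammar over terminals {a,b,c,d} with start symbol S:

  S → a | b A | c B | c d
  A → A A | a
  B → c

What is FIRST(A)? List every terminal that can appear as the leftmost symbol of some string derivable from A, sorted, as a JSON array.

FIRST sets, iterate to fixpoint:
iter 1:
  A via A→a: +{a}
  B via B→c: +{c}
  S via S→a: +{a}
  S via S→b A: +{b}
  S via S→c B: +{c}
  FIRST[S]={a,b,c}  FIRST[A]={a}  FIRST[B]={c}
iter 2: — fixpoint
  FIRST[S]={a,b,c}  FIRST[A]={a}  FIRST[B]={c}

FIRST(A) = ["a"]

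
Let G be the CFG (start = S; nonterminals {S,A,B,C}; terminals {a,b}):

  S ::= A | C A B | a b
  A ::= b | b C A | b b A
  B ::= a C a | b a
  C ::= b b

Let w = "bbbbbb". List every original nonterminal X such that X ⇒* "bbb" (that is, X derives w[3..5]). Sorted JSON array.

CNF form of G:
  S -> C X5 | T0 X6 | T0 X7 | T1 T0 | b
  A -> T0 X2 | T0 X3 | b
  B -> T0 T1 | T1 X4
  C -> T0 T0
  T0 -> b
  T1 -> a
  X2 -> C A
  X3 -> T0 A
  X4 -> C T1
  X5 -> A B
  X6 -> C A
  X7 -> T0 A

CYK fill (cells [i..j] with 3 ≤ i ≤ j ≤ 5 only):
  T[3,3] 'b' = {A,S,T0}  orig:{A,S}
  T[4,4] 'b' = {A,S,T0}  orig:{A,S}
  T[5,5] 'b' = {A,S,T0}  orig:{A,S}
  T[3,4] 'bb' = {C,X3,X7}  orig:{C}
  T[4,5] 'bb' = {C,X3,X7}  orig:{C}
  T[3,5] 'bbb' = {A,S,X2,X6}  orig:{A,S}

Original NTs in T[3,5] deriving "bbb": ["A", "S"]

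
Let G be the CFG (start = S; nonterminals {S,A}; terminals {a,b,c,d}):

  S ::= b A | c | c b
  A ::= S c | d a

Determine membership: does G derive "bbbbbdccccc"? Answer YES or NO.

Convert to CNF:
  S -> T0 T3 | T3 A | c
  A -> S T0 | T1 T2
  T0 -> c
  T1 -> d
  T2 -> a
  T3 -> b

CYK table (by increasing span):
  T[0,0] 'b' = {T3}  orig:{}
  T[1,1] 'b' = {T3}  orig:{}
  T[2,2] 'b' = {T3}  orig:{}
  T[3,3] 'b' = {T3}  orig:{}
  T[4,4] 'b' = {T3}  orig:{}
  T[5,5] 'd' = {T1}  orig:{}
  T[6,6] 'c' = {S,T0}  orig:{S}
  T[7,7] 'c' = {S,T0}  orig:{S}
  T[8,8] 'c' = {S,T0}  orig:{S}
  T[9,9] 'c' = {S,T0}  orig:{S}
  T[10,10] 'c' = {S,T0}  orig:{S}
  T[0,1] 'bb' = ∅
  T[1,2] 'bb' = ∅
  T[2,3] 'bb' = ∅
  T[3,4] 'bb' = ∅
  T[4,5] 'bd' = ∅
  T[5,6] 'dc' = ∅
  T[6,7] 'cc' = {A}
  T[7,8] 'cc' = {A}
  T[8,9] 'cc' = {A}
  T[9,10] 'cc' = {A}
  T[0,2] 'bbb' = ∅
  T[1,3] 'bbb' = ∅
  T[2,4] 'bbb' = ∅
  T[3,5] 'bbd' = ∅
  T[4,6] 'bdc' = ∅
  T[5,7] 'dcc' = ∅
  T[6,8] 'ccc' = ∅
  T[7,9] 'ccc' = ∅
  T[8,10] 'ccc' = ∅
  T[0,3] 'bbbb' = ∅
  T[1,4] 'bbbb' = ∅
  T[2,5] 'bbbd' = ∅
  T[3,6] 'bbdc' = ∅
  T[4,7] 'bdcc' = ∅
  T[5,8] 'dccc' = ∅
  T[6,9] 'cccc' = ∅
  T[7,10] 'cccc' = ∅
  T[0,4] 'bbbbb' = ∅
  T[1,5] 'bbbbd' = ∅
  T[2,6] 'bbbdc' = ∅
  T[3,7] 'bbdcc' = ∅
  T[4,8] 'bdccc' = ∅
  T[5,9] 'dcccc' = ∅
  T[6,10] 'ccccc' = ∅
  T[0,5] 'bbbbbd' = ∅
  T[1,6] 'bbbbdc' = ∅
  T[2,7] 'bbbdcc' = ∅
  T[3,8] 'bbdccc' = ∅
  T[4,9] 'bdcccc' = ∅
  T[5,10] 'dccccc' = ∅
  T[0,6] 'bbbbbdc' = ∅
  T[1,7] 'bbbbdcc' = ∅
  T[2,8] 'bbbdccc' = ∅
  T[3,9] 'bbdcccc' = ∅
  T[4,10] 'bdccccc' = ∅
  T[0,7] 'bbbbbdcc' = ∅
  T[1,8] 'bbbbdccc' = ∅
  T[2,9] 'bbbdcccc' = ∅
  T[3,10] 'bbdccccc' = ∅
  T[0,8] 'bbbbbdccc' = ∅
  T[1,9] 'bbbbdcccc' = ∅
  T[2,10] 'bbbdccccc' = ∅
  T[0,9] 'bbbbbdcccc' = ∅
  T[1,10] 'bbbbdccccc' = ∅
  T[0,10] 'bbbbbdccccc' = ∅

S ∉ T[0,10] ⇒ NO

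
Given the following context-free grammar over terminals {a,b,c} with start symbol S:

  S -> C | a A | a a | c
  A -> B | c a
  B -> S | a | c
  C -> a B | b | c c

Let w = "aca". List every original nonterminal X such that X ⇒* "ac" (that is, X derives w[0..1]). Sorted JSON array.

CNF form of G:
  S -> T0 A | T0 B | T0 T0 | T1 T1 | b | c
  A -> T0 A | T0 B | T0 T0 | T1 T0 | T1 T1 | a | b | c
  B -> T0 A | T0 B | T0 T0 | T1 T1 | a | b | c
  C -> T0 B | T1 T1 | b
  T0 -> a
  T1 -> c

CYK fill, restricted to cells inside w[0..1]:
  T[0,0] 'a' = {A,B,T0}  orig:{A,B}
  T[1,1] 'c' = {A,B,S,T1}  orig:{A,B,S}
  T[0,1] 'ac' = {A,B,C,S}

Original NTs in T[0,1] deriving "ac": ["A", "B", "C", "S"]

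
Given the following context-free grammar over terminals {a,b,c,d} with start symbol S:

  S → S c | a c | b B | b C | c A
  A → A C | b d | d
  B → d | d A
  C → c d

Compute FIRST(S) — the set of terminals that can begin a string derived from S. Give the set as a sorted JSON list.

FIRST iteration:
pass 1:
  A via A→b d: +{b}
  A via A→d: +{d}
  B via B→d: +{d}
  C via C→c d: +{c}
  S via S→a c: +{a}
  S via S→b B: +{b}
  S via S→c A: +{c}
  FIRST[S]={a,b,c}  FIRST[A]={b,d}  FIRST[B]={d}  FIRST[C]={c}
pass 2: done
  FIRST[S]={a,b,c}  FIRST[A]={b,d}  FIRST[B]={d}  FIRST[C]={c}

FIRST(S) = ["a", "b", "c"]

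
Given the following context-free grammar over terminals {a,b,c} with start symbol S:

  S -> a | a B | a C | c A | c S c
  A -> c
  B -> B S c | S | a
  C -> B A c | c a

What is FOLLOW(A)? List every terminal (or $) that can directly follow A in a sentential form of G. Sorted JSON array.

FIRST iteration:
iter 1:
  A via A→c: +{c}
  B via B→a: +{a}
  C via C→B A c: +{a}
  C via C→c a: +{c}
  S via S→a: +{a}
  S via S→c A: +{c}
  FIRST[S]={a,c}  FIRST[A]={c}  FIRST[B]={a}  FIRST[C]={a,c}
iter 2:
  B via B→S: +{c}
  FIRST[S]={a,c}  FIRST[A]={c}  FIRST[B]={a,c}  FIRST[C]={a,c}
iter 3: (no change)
  FIRST[S]={a,c}  FIRST[A]={c}  FIRST[B]={a,c}  FIRST[C]={a,c}

FOLLOW sets:
seed FOLLOW(S) with $
iter 1:
  B→B S c: FOLLOW(B) ⊇ FIRST(S) = {a,c}; new: +{a,c}
  B→B S c: FOLLOW(S) ⊇ FIRST(c) = {c}; new: +{c}
  B→S: FOLLOW(S) ⊇ FOLLOW(B) ⊇ {a,c}; new: +{a}
  C→B A c: FOLLOW(A) ⊇ FIRST(c) = {c}; new: +{c}
  S→a B: FOLLOW(B) ⊇ FOLLOW(S) ⊇ {$,a,c}; new: +{$}
  S→a C: FOLLOW(C) ⊇ FOLLOW(S) ⊇ {$,a,c}; new: +{$,a,c}
  S→c A: FOLLOW(A) ⊇ FOLLOW(S) ⊇ {$,a,c}; new: +{$,a}
  FOLLOW(S)={$,a,c}  FOLLOW(A)={$,a,c}  FOLLOW(B)={$,a,c}  FOLLOW(C)={$,a,c}
iter 2: (no change)
  FOLLOW(S)={$,a,c}  FOLLOW(A)={$,a,c}  FOLLOW(B)={$,a,c}  FOLLOW(C)={$,a,c}

FOLLOW(A) = ["$", "a", "c"]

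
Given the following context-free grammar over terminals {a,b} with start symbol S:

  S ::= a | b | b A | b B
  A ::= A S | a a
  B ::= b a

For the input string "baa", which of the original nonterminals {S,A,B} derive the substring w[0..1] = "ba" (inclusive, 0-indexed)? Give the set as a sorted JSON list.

Convert to CNF:
  S -> T1 A | T1 B | a | b
  A -> A S | T0 T0
  B -> T1 T0
  T0 -> a
  T1 -> b

CYK fill — only the sub-triangle for w[0..1]:
  [0..0]={S,T1}  "b"  orig:{S}
  [1..1]={S,T0}  "a"  orig:{S}
  [0..1]={B}  "ba"

Original NTs in T[0,1] deriving "ba": ["B"]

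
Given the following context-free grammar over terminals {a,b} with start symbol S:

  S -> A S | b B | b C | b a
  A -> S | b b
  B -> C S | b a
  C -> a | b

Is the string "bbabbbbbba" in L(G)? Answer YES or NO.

CNF form of G:
  S -> A S | T0 B | T0 C | T0 T1
  A -> A S | T0 B | T0 C | T0 T0 | T0 T1
  B -> C S | T0 T1
  C -> a | b
  T0 -> b
  T1 -> a

Fill CYK table bottom-up:
  cell(0,0) b: {C,T0}  orig:{C}
  cell(1,1) b: {C,T0}  orig:{C}
  cell(2,2) a: {C,T1}  orig:{C}
  cell(3,3) b: {C,T0}  orig:{C}
  cell(4,4) b: {C,T0}  orig:{C}
  cell(5,5) b: {C,T0}  orig:{C}
  cell(6,6) b: {C,T0}  orig:{C}
  cell(7,7) b: {C,T0}  orig:{C}
  cell(8,8) b: {C,T0}  orig:{C}
  cell(9,9) a: {C,T1}  orig:{C}
  cell(0,1) bb: {A,S}
  cell(1,2) ba: {A,B,S}
  cell(2,3) ab: ∅
  cell(3,4) bb: {A,S}
  cell(4,5) bb: {A,S}
  cell(5,6) bb: {A,S}
  cell(6,7) bb: {A,S}
  cell(7,8) bb: {A,S}
  cell(8,9) ba: {A,B,S}
  cell(0,2) bba: {A,B,S}
  cell(1,3) bab: ∅
  cell(2,4) abb: {B}
  cell(3,5) bbb: {B}
  cell(4,6) bbb: {B}
  cell(5,7) bbb: {B}
  cell(6,8) bbb: {B}
  cell(7,9) bba: {A,B,S}
  cell(0,3) bbab: ∅
  cell(1,4) babb: {A,S}
  cell(2,5) abbb: ∅
  cell(3,6) bbbb: {A,S}
  cell(4,7) bbbb: {A,S}
  cell(5,8) bbbb: {A,S}
  cell(6,9) bbba: {A,B,S}
  cell(0,4) bbabb: {A,B,S}
  cell(1,5) babbb: ∅
  cell(2,6) abbbb: {B}
  cell(3,7) bbbbb: {B}
  cell(4,8) bbbbb: {B}
  cell(5,9) bbbba: {A,B,S}
  cell(0,5) bbabbb: ∅
  cell(1,6) babbbb: {A,S}
  cell(2,7) abbbbb: ∅
  cell(3,8) bbbbbb: {A,S}
  cell(4,9) bbbbba: {A,B,S}
  cell(0,6) bbabbbb: {A,B,S}
  cell(1,7) babbbbb: ∅
  cell(2,8) abbbbbb: {B}
  cell(3,9) bbbbbba: {A,B,S}
  cell(0,7) bbabbbbb: ∅
  cell(1,8) babbbbbb: {A,S}
  cell(2,9) abbbbbba: {B}
  cell(0,8) bbabbbbbb: {A,B,S}
  cell(1,9) babbbbbba: {A,S}
  cell(0,9) bbabbbbbba: {A,B,S}

S ∈ T[0,9] ⇒ YES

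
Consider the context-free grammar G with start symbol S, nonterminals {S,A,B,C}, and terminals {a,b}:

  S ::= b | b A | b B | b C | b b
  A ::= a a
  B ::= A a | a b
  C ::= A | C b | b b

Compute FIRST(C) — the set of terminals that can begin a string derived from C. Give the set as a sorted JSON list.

Compute FIRST by fixpoint:
iter 1:
  A via A→a a: +{a}
  B via B→A a: +{a}
  C via C→A: +{a}
  C via C→b b: +{b}
  S via S→b: +{b}
  S: {b}  A: {a}  B: {a}  C: {a,b}
iter 2: done
  S: {b}  A: {a}  B: {a}  C: {a,b}

FIRST(C) = ["a", "b"]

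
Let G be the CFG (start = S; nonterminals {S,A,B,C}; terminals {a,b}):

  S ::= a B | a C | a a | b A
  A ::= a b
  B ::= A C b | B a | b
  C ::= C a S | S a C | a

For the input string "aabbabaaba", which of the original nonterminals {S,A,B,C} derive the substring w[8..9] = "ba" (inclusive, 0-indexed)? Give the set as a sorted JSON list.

Convert to CNF:
  S -> T0 B | T0 C | T0 T0 | T1 A
  A -> T0 T1
  B -> A X2 | B T0 | b
  C -> C X3 | S X4 | a
  T0 -> a
  T1 -> b
  X2 -> C T1
  X3 -> T0 S
  X4 -> T0 C

CYK table (by increasing span), restricted to cells inside w[8..9]:
  cell(8,8) b: {B,T1}  orig:{B}
  cell(9,9) a: {C,T0}  orig:{C}
  cell(8,9) ba: {B}

Original NTs in T[8,9] deriving "ba": ["B"]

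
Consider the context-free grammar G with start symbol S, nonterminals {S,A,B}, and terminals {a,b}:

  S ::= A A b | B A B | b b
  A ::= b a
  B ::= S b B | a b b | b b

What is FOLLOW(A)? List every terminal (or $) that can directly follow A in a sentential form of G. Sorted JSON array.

FIRST iteration:
iter 1:
  A via A→b a: +{b}
  B via B→a b b: +{a}
  B via B→b b: +{b}
  S via S→A A b: +{b}
  S via S→B A B: +{a}
  FIRST(S)={a,b}  FIRST(A)={b}  FIRST(B)={a,b}
iter 2: — fixpoint
  FIRST(S)={a,b}  FIRST(A)={b}  FIRST(B)={a,b}

FOLLOW sets:
FOLLOW(S) := {$}
pass 1:
  B→S b B: FOLLOW(S) ⊇ FIRST(b) = {b}; new: +{b}
  S→A A b: FOLLOW(A) ⊇ FIRST(A) = {b}; new: +{b}
  S→B A B: FOLLOW(B) ⊇ FIRST(A) = {b}; new: +{b}
  S→B A B: FOLLOW(A) ⊇ FIRST(B) = {a,b}; new: +{a}
  S→B A B: FOLLOW(B) ⊇ FOLLOW(S) ⊇ {$,b}; new: +{$}
  FOLLOW(S)={$,b}  FOLLOW(A)={a,b}  FOLLOW(B)={$,b}
pass 2: done
  FOLLOW(S)={$,b}  FOLLOW(A)={a,b}  FOLLOW(B)={$,b}

FOLLOW(A) = ["a", "b"]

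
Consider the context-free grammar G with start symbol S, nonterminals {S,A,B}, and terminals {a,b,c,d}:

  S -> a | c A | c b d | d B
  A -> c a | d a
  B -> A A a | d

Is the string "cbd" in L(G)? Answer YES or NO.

Convert to CNF:
  S -> T0 A | T0 X5 | T2 B | a
  A -> T0 T1 | T2 T1
  B -> A X4 | d
  T0 -> c
  T1 -> a
  T2 -> d
  T3 -> b
  X4 -> A T1
  X5 -> T3 T2

CYK fill:
  cell(0,0) c: {T0}  orig:{}
  cell(1,1) b: {T3}  orig:{}
  cell(2,2) d: {B,T2}  orig:{B}
  cell(0,1) cb: ∅
  cell(1,2) bd: {X5}  orig:{}
  cell(0,2) cbd: {S}

S ∈ T[0,2] ⇒ YES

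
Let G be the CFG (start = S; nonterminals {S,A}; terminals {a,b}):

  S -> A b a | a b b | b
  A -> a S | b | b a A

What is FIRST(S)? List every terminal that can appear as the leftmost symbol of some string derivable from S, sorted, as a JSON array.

FIRST iteration:
iter 1:
  A via A→a S: +{a}
  A via A→b: +{b}
  S via S→A b a: +{a,b}
  FIRST(S)={a,b}  FIRST(A)={a,b}
iter 2: (stable)
  FIRST(S)={a,b}  FIRST(A)={a,b}

FIRST(S) = ["a", "b"]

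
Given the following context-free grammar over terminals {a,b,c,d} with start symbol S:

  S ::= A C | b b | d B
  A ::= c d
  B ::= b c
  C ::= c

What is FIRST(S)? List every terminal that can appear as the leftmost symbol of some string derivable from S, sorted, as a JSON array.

Compute FIRST by fixpoint:
iter 1:
  A via A→c d: +{c}
  B via B→b c: +{b}
  C via C→c: +{c}
  S via S→A C: +{c}
  S via S→b b: +{b}
  S via S→d B: +{d}
  S: {b,c,d}  A: {c}  B: {b}  C: {c}
iter 2: (no change)
  S: {b,c,d}  A: {c}  B: {b}  C: {c}

FIRST(S) = ["b", "c", "d"]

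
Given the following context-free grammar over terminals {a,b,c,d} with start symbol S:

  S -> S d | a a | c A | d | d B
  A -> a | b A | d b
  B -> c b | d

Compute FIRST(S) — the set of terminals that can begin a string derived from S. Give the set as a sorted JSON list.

FIRST sets, iterate to fixpoint:
iter 1:
  A via A→a: +{a}
  A via A→b A: +{b}
  A via A→d b: +{d}
  B via B→c b: +{c}
  B via B→d: +{d}
  S via S→a a: +{a}
  S via S→c A: +{c}
  S via S→d: +{d}
  FIRST[S]={a,c,d}  FIRST[A]={a,b,d}  FIRST[B]={c,d}
iter 2: (no change)
  FIRST[S]={a,c,d}  FIRST[A]={a,b,d}  FIRST[B]={c,d}

FIRST(S) = ["a", "c", "d"]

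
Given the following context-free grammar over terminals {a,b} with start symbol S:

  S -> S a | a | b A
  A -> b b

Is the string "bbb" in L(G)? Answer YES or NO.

CNF form of G:
  S -> S T1 | T0 A | a
  A -> T0 T0
  T0 -> b
  T1 -> a

CYK fill:
  [0..0]={T0}  "b"  orig:{}
  [1..1]={T0}  "b"  orig:{}
  [2..2]={T0}  "b"  orig:{}
  [0..1]={A}  "bb"
  [1..2]={A}  "bb"
  [0..2]={S}  "bbb"

S ∈ T[0,2] ⇒ YES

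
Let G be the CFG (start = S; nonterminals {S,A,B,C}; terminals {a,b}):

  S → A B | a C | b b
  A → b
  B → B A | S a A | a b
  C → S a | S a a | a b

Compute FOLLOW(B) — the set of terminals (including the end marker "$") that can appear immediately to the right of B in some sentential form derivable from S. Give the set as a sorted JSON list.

FIRST sets, iterate to fixpoint:
[1]
  A via A→b: +{b}
  B via B→a b: +{a}
  C via C→a b: +{a}
  S via S→A B: +{b}
  S via S→a C: +{a}
  S: {a,b}  A: {b}  B: {a}  C: {a}
[2]
  B via B→S a A: +{b}
  C via C→S a: +{b}
  S: {a,b}  A: {b}  B: {a,b}  C: {a,b}
[3] (no change)
  S: {a,b}  A: {b}  B: {a,b}  C: {a,b}

FOLLOW iteration:
seed FOLLOW(S) with $
round 1:
  B→B A: FOLLOW(B) ⊇ FIRST(A) = {b}; new: +{b}
  B→B A: FOLLOW(A) ⊇ FOLLOW(B) ⊇ {b}; new: +{b}
  B→S a A: FOLLOW(S) ⊇ FIRST(a) = {a}; new: +{a}
  S→A B: FOLLOW(A) ⊇ FIRST(B) = {a,b}; new: +{a}
  S→A B: FOLLOW(B) ⊇ FOLLOW(S) ⊇ {$,a}; new: +{$,a}
  S→a C: FOLLOW(C) ⊇ FOLLOW(S) ⊇ {$,a}; new: +{$,a}
  FOLLOW[S]={$,a}  FOLLOW[A]={a,b}  FOLLOW[B]={$,a,b}  FOLLOW[C]={$,a}
round 2:
  B→B A: FOLLOW(A) ⊇ FOLLOW(B) ⊇ {$,a,b}; new: +{$}
  FOLLOW[S]={$,a}  FOLLOW[A]={$,a,b}  FOLLOW[B]={$,a,b}  FOLLOW[C]={$,a}
round 3: (no change)
  FOLLOW[S]={$,a}  FOLLOW[A]={$,a,b}  FOLLOW[B]={$,a,b}  FOLLOW[C]={$,a}

FOLLOW(B) = ["$", "a", "b"]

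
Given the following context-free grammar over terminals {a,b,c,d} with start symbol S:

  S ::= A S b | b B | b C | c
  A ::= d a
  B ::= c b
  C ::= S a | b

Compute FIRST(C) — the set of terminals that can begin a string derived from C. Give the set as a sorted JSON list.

FIRST sets, iterate to fixpoint:
[1]
  A via A→d a: +{d}
  B via B→c b: +{c}
  C via C→b: +{b}
  S via S→A S b: +{d}
  S via S→b B: +{b}
  S via S→c: +{c}
  S: {b,c,d}  A: {d}  B: {c}  C: {b}
[2]
  C via C→S a: +{c,d}
  S: {b,c,d}  A: {d}  B: {c}  C: {b,c,d}
[3] — fixpoint
  S: {b,c,d}  A: {d}  B: {c}  C: {b,c,d}

FIRST(C) = ["b", "c", "d"]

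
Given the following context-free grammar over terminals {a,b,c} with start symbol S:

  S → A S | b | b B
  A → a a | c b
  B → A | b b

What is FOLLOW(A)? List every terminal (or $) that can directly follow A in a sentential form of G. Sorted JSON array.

Compute FIRST by fixpoint:
pass 1:
  A via A→a a: +{a}
  A via A→c b: +{c}
  B via B→A: +{a,c}
  B via B→b b: +{b}
  S via S→A S: +{a,c}
  S via S→b: +{b}
  FIRST[S]={a,b,c}  FIRST[A]={a,c}  FIRST[B]={a,b,c}
pass 2: — fixpoint
  FIRST[S]={a,b,c}  FIRST[A]={a,c}  FIRST[B]={a,b,c}

FOLLOW sets:
initialize: $ ∈ FOLLOW(S)
[1]
  S→A S: FOLLOW(A) ⊇ FIRST(S) = {a,b,c}; new: +{a,b,c}
  S→b B: FOLLOW(B) ⊇ FOLLOW(S) ⊇ {$}; new: +{$}
  FOLLOW[S]={$}  FOLLOW[A]={a,b,c}  FOLLOW[B]={$}
[2]
  B→A: FOLLOW(A) ⊇ FOLLOW(B) ⊇ {$}; new: +{$}
  FOLLOW[S]={$}  FOLLOW[A]={$,a,b,c}  FOLLOW[B]={$}
[3] done
  FOLLOW[S]={$}  FOLLOW[A]={$,a,b,c}  FOLLOW[B]={$}

FOLLOW(A) = ["$", "a", "b", "c"]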